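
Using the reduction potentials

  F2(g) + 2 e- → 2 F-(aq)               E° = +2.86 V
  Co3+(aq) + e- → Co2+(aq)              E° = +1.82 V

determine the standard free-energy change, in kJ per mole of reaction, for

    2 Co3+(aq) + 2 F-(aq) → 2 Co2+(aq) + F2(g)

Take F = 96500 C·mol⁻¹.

+201 kJ/mol

In the reaction as written Co3+(aq) is reduced, so the Co³⁺/Co²⁺ couple is the cathode and F₂/F⁻ is the anode.
E°cell = +1.82 − (+2.86) = −1.04 V; balancing electrons gives n = 2.
ΔG° = −nFE°cell = −(2)(96500)(−1.04) J/mol = +201 kJ/mol.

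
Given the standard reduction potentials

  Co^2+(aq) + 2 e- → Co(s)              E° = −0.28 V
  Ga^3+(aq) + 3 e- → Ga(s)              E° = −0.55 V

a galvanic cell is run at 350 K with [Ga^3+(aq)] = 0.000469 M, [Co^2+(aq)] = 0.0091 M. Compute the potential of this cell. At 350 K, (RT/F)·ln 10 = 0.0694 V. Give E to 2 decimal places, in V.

+0.28 V

The Co²⁺/Co couple has the more positive E°, so it is the cathode; Ga³⁺/Ga is the anode.
The standard potential is −0.28 − (−0.55) = +0.27 V and the balanced reaction transfers n = 6 electrons.
The balanced reaction is 3 Co^2+(aq) + 2 Ga(s) → 3 Co(s) + 2 Ga^3+(aq), so Q = [Ga^3+(aq)]^2 / [Co^2+(aq)]^3 = 0.292 and log Q = −0.535.
By the Nernst equation, E = +0.27 − (0.0694/6)·(−0.535) = +0.28 V.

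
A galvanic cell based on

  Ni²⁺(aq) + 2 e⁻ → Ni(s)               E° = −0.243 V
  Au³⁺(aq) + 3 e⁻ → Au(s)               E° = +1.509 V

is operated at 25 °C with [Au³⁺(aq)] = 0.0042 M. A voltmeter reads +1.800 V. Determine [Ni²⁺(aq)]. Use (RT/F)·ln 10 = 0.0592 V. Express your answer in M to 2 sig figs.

0.00062 M

Au³⁺/Au is the cathode (higher E°); E°cell = +1.509 − (−0.243) = +1.752 V with n = 6.
Rearranging E = E° − (0.0592/n)·log Q gives log Q = 6(+1.752 − (+1.800))/0.0592 = −4.865.
Balancing electrons gives 2 Au³⁺(aq) + 3 Ni(s) → 2 Au(s) + 3 Ni²⁺(aq); thus Q = [Ni²⁺(aq)]^3 / [Au³⁺(aq)]^2.
Isolating [Ni²⁺(aq)] in Q = 10^{−4.865} yields log [Ni²⁺(aq)] = −3.206, i.e. 0.00062 M.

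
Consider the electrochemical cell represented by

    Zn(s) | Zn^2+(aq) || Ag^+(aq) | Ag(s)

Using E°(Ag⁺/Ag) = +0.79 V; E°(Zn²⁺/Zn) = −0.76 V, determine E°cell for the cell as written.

By convention the left-hand electrode in cell notation is the anode (oxidation) and the right-hand electrode is the cathode (reduction).
E°cell = E°(right) − E°(left) = +0.79 − (−0.76) = +1.55 V.

+1.55 V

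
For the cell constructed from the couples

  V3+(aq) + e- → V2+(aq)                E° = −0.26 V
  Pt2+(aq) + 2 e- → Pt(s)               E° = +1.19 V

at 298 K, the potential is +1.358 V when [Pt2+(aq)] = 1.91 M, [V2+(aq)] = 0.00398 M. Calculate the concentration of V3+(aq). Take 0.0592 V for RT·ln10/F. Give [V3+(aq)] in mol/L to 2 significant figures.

Pt²⁺/Pt is the cathode (higher E°); E°cell = +1.19 − (−0.26) = +1.45 V with n = 2.
Rearranging E = E° − (0.0592/n)·log Q gives log Q = 2(+1.45 − (+1.358))/0.0592 = 3.108.
The balanced reaction is Pt2+(aq) + 2 V2+(aq) → Pt(s) + 2 V3+(aq), so Q = [V3+(aq)]^2 / ([Pt2+(aq)]·[V2+(aq)]^2).
Isolating [V3+(aq)] in Q = 10^{3.108} yields log [V3+(aq)] = −0.706, i.e. 0.20 M.

0.20 M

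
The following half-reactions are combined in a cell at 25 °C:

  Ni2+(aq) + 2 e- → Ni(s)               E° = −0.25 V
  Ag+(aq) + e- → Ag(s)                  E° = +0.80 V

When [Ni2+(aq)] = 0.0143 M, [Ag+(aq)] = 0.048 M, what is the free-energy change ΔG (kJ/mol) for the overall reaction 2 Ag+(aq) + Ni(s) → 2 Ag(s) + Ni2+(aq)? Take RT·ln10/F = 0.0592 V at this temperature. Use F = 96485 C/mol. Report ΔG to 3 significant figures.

E°cell = +0.80 − (−0.25) = +1.05 V; the balanced reaction transfers n = 2 electrons.
Here Q = [Ni2+(aq)] / [Ag+(aq)]^2 = 6.21 (log Q = 0.793), giving E = +1.05 − (0.0592/2)·(0.793) = +1.0265 V.
Then ΔG = −nFE = −2 × 96485 × +1.0265 J/mol = −198 kJ/mol.

−198 kJ/mol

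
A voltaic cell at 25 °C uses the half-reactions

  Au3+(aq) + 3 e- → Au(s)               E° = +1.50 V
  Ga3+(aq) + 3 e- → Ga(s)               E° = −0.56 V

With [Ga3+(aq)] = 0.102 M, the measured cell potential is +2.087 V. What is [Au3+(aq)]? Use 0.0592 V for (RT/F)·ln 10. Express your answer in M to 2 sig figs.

2.4 M

The Au³⁺/Au couple has the larger reduction potential, so it is the cathode: E°cell = +1.50 − (−0.56) = +2.06 V and n = 3.
Since E = E° − (0.0592/n)·log Q, log Q = n(E° − E)/0.0592 = −1.368.
The balanced reaction is Au3+(aq) + Ga(s) → Au(s) + Ga3+(aq), so Q = [Ga3+(aq)] / [Au3+(aq)].
Isolating [Au3+(aq)] in Q = 10^{−1.368} yields log [Au3+(aq)] = 0.377, i.e. 2.4 M.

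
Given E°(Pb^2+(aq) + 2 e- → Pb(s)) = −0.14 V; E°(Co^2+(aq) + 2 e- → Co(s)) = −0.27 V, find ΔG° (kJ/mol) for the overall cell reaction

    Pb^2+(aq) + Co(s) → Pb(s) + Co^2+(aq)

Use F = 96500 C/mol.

In the reaction as written Pb^2+(aq) is reduced, so the Pb²⁺/Pb couple is the cathode and Co²⁺/Co is the anode.
E°cell = −0.14 − (−0.27) = +0.13 V; balancing electrons gives n = 2.
ΔG° = −nFE°cell = −(2)(96500)(+0.13) J/mol = −25.1 kJ/mol.

−25.1 kJ/mol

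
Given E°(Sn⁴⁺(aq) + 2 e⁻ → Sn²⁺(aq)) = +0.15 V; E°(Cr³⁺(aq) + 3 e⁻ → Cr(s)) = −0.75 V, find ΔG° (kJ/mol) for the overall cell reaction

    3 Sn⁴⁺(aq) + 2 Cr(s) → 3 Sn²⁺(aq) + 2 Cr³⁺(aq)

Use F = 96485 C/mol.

−521 kJ/mol

In the reaction as written Sn⁴⁺(aq) is reduced, so the Sn⁴⁺/Sn²⁺ couple is the cathode and Cr³⁺/Cr is the anode.
E°cell = +0.15 − (−0.75) = +0.90 V; balancing electrons gives n = 6.
ΔG° = −nFE°cell = −(6)(96485)(+0.90) J/mol = −521 kJ/mol.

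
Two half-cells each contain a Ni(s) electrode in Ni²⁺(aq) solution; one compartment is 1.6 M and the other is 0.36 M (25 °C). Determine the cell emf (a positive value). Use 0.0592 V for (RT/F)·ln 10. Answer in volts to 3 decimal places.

For a concentration cell E°cell = 0, since both electrodes use the same couple.
The compartment with the higher Ni²⁺(aq) concentration (1.6 M) acts as the cathode; ions are reduced there and produced at the dilute (0.36 M) anode.
With n = 2, Ecell = −(0.0592/2)·log([dilute]/[conc]) = −(0.0592/2)·log(0.36/1.6) = +0.019 V.

0.019 V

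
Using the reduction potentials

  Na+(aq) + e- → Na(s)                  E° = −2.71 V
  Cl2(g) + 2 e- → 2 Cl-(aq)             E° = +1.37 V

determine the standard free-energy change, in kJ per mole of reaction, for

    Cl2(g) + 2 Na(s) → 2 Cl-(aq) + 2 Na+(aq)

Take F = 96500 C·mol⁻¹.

−787 kJ/mol

In the reaction as written Cl2(g) is reduced, so the Cl₂/Cl⁻ couple is the cathode and Na⁺/Na is the anode.
E°cell = +1.37 − (−2.71) = +4.08 V; balancing electrons gives n = 2.
ΔG° = −nFE°cell = −(2)(96500)(+4.08) J/mol = −787 kJ/mol.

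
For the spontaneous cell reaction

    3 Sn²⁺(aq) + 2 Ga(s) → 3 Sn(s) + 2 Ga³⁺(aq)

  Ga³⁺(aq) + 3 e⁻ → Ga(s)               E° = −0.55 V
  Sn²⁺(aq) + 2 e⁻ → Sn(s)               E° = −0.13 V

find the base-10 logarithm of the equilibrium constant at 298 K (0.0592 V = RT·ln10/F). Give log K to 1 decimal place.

log K = 42.6

The Sn²⁺/Sn couple is reduced (cathode); E°cell = −0.13 − (−0.55) = +0.42 V with n = 6.
At equilibrium E = 0, so log K = nE°cell / 0.0592 = (6)(+0.42) / 0.0592 = 42.6.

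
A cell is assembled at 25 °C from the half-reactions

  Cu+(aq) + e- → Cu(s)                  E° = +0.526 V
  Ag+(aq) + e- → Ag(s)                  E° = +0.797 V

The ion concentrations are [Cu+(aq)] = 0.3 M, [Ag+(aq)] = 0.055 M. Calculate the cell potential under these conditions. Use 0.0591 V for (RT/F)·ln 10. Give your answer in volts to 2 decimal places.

Ag⁺/Ag is reduced (cathode, E° = +0.797 V) and Cu⁺/Cu is oxidized (anode).
The standard potential is +0.797 − (+0.526) = +0.271 V and the balanced reaction transfers n = 1 electron.
The balanced reaction is Ag+(aq) + Cu(s) → Ag(s) + Cu+(aq), so Q = [Cu+(aq)] / [Ag+(aq)] = 5.45 and log Q = 0.737.
E = E° − (0.0591/n)·log Q = +0.271 − (0.0591/1)(0.737) = +0.23 V.

+0.23 V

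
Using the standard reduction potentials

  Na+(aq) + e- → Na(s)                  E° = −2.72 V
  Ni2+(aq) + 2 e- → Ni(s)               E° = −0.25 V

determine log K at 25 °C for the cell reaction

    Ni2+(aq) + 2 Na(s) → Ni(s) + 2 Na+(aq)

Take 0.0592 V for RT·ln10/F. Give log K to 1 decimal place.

log K = 83.4

The Ni²⁺/Ni couple is reduced (cathode); E°cell = −0.25 − (−2.72) = +2.47 V with n = 2.
At equilibrium E = 0, so log K = nE°cell / 0.0592 = (2)(+2.47) / 0.0592 = 83.4.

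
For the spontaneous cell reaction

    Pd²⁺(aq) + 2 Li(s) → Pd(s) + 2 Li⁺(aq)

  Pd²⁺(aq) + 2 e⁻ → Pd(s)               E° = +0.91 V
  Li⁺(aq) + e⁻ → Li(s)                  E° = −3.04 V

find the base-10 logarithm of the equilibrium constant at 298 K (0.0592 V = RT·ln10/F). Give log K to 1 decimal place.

The Pd²⁺/Pd couple is reduced (cathode); E°cell = +0.91 − (−3.04) = +3.95 V with n = 2.
At equilibrium E = 0, so log K = nE°cell / 0.0592 = (2)(+3.95) / 0.0592 = 133.4.

log K = 133.4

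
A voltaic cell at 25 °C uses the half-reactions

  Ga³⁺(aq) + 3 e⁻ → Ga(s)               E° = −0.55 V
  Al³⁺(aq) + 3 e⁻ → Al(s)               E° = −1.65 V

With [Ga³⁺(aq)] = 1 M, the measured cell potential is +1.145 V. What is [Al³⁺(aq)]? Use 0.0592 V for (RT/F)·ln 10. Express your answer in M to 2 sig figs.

With Ga³⁺/Ga at the cathode and Al³⁺/Al at the anode, E°cell = −0.55 − (−1.65) = +1.10 V (n = 3).
Rearranging E = E° − (0.0592/n)·log Q gives log Q = 3(+1.10 − (+1.145))/0.0592 = −2.280.
Balancing electrons gives Ga³⁺(aq) + Al(s) → Ga(s) + Al³⁺(aq); thus Q = [Al³⁺(aq)] / [Ga³⁺(aq)].
Isolating [Al³⁺(aq)] in Q = 10^{−2.280} yields log [Al³⁺(aq)] = −2.280, i.e. 0.0052 M.

0.0052 M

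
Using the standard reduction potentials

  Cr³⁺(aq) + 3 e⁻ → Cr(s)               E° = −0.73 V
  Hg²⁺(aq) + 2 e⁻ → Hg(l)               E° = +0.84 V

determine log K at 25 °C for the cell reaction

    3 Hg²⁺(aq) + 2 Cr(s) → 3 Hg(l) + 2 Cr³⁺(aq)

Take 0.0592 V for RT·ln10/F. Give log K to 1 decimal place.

log K = 159.1

The Hg²⁺/Hg couple is reduced (cathode); E°cell = +0.84 − (−0.73) = +1.57 V with n = 6.
At equilibrium E = 0, so log K = nE°cell / 0.0592 = (6)(+1.57) / 0.0592 = 159.1.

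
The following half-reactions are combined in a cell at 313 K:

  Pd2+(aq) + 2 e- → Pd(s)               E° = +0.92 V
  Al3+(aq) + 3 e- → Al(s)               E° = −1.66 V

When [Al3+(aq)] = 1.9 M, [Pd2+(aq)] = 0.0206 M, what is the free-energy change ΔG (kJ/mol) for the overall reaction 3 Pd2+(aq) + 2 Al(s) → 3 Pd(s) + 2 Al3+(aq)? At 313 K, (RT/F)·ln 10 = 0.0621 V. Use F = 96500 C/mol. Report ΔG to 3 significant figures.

E°cell = +0.92 − (−1.66) = +2.58 V; the balanced reaction transfers n = 6 electrons.
Q = [Al3+(aq)]^2 / [Pd2+(aq)]^3 = 4.13×10^5, so log Q = 5.616 and E = +2.58 − (0.0621/6)(5.616) = +2.5219 V.
Finally ΔG = −nFE = −(6)(96500 C/mol)(+2.5219 V) = −1460 kJ/mol.

−1460 kJ/mol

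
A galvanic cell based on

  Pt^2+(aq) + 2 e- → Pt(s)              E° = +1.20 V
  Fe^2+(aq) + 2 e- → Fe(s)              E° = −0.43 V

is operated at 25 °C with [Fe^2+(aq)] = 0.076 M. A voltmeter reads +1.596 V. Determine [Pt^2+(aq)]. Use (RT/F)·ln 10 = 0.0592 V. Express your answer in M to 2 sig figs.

0.0054 M

Pt²⁺/Pt is the cathode (higher E°); E°cell = +1.20 − (−0.43) = +1.63 V with n = 2.
Since E = E° − (0.0592/n)·log Q, log Q = n(E° − E)/0.0592 = 1.149.
For Pt^2+(aq) + Fe(s) → Pt(s) + Fe^2+(aq), the reaction quotient is Q = [Fe^2+(aq)] / [Pt^2+(aq)].
Isolating [Pt^2+(aq)] in Q = 10^{1.149} yields log [Pt^2+(aq)] = −2.268, i.e. 0.0054 M.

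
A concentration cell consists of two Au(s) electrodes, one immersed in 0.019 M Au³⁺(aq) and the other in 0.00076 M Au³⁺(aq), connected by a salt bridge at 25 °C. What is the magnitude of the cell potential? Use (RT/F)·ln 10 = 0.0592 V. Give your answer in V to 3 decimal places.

0.028 V

For a concentration cell E°cell = 0, since both electrodes use the same couple.
The compartment with the higher Au³⁺(aq) concentration (0.019 M) acts as the cathode; ions are reduced there and produced at the dilute (0.00076 M) anode.
With n = 3, Ecell = −(0.0592/3)·log([dilute]/[conc]) = −(0.0592/3)·log(0.00076/0.019) = +0.028 V.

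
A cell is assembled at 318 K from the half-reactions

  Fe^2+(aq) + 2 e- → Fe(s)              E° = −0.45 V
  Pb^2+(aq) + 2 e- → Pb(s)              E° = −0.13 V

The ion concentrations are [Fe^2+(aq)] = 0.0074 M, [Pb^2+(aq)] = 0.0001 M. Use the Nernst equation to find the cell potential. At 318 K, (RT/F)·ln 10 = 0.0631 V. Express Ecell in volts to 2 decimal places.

+0.26 V

The Pb²⁺/Pb couple has the more positive E°, so it is the cathode; Fe²⁺/Fe is the anode.
E°cell = −0.13 − (−0.45) = +0.32 V, with n = 2 electrons transferred.
For the overall reaction Pb^2+(aq) + Fe(s) → Pb(s) + Fe^2+(aq), Q = [Fe^2+(aq)] / [Pb^2+(aq)] = 74, giving log Q = 1.869.
E = E° − (0.0631/n)·log Q = +0.32 − (0.0631/2)(1.869) = +0.26 V.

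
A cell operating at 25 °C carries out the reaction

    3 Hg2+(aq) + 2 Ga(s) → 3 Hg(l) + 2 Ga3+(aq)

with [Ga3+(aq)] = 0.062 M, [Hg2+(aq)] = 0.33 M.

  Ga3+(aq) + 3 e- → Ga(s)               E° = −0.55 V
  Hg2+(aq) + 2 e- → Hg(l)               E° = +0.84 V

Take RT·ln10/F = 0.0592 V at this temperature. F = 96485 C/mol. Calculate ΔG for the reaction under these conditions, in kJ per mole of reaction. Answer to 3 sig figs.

With Hg²⁺/Hg reduced at the cathode, E°cell = +0.84 − (−0.55) = +1.39 V and n = 6.
Q = [Ga3+(aq)]^2 / [Hg2+(aq)]^3 = 0.107, so log Q = −0.971 and E = +1.39 − (0.0592/6)(−0.971) = +1.3996 V.
ΔG = −nFE = −(6)(96485)(+1.3996) J/mol = −810 kJ/mol.

−810 kJ/mol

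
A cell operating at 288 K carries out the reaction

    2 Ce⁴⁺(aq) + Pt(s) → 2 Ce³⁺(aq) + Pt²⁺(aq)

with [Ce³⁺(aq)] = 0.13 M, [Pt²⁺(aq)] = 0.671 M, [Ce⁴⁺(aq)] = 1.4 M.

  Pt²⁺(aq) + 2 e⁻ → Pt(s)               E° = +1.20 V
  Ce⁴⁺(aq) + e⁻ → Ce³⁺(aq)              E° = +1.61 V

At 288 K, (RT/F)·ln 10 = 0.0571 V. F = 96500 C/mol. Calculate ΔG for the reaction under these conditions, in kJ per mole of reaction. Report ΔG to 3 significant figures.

E°cell = +1.61 − (+1.20) = +0.41 V; the balanced reaction transfers n = 2 electrons.
Q = ([Ce³⁺(aq)]^2·[Pt²⁺(aq)]) / [Ce⁴⁺(aq)]^2 = 0.00579, so log Q = −2.238 and E = +0.41 − (0.0571/2)(−2.238) = +0.4739 V.
Then ΔG = −nFE = −2 × 96500 × +0.4739 J/mol = −91.5 kJ/mol.

−91.5 kJ/mol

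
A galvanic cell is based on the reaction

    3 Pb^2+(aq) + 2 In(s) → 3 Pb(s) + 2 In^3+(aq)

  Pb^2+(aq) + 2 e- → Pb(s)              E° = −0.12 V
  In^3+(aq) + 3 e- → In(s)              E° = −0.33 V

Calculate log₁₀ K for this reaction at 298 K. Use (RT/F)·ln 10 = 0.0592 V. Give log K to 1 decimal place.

log K = 21.3

The Pb²⁺/Pb couple is reduced (cathode); E°cell = −0.12 − (−0.33) = +0.21 V with n = 6.
At equilibrium E = 0, so log K = nE°cell / 0.0592 = (6)(+0.21) / 0.0592 = 21.3.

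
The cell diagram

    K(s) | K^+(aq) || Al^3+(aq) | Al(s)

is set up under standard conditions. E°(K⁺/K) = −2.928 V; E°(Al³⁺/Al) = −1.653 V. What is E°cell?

+1.275 V

By convention the left-hand electrode in cell notation is the anode (oxidation) and the right-hand electrode is the cathode (reduction).
E°cell = E°(right) − E°(left) = −1.653 − (−2.928) = +1.275 V.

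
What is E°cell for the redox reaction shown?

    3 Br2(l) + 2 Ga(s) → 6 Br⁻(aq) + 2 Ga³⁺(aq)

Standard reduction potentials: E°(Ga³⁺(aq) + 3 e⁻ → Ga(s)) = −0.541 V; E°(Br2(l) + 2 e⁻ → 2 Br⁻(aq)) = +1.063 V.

+1.604 V

In the reaction as written, Br2(l) is reduced (cathode) and Ga³⁺(aq) is produced by oxidation at the anode.
E°cell = E°(cathode) − E°(anode) = +1.063 − (−0.541) = +1.604 V.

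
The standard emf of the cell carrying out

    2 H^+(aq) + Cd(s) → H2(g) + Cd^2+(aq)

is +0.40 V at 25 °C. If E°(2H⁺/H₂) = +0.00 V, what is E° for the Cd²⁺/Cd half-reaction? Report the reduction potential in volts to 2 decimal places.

In the reaction as written the 2H⁺/H₂ couple is reduced (cathode) and Cd²⁺/Cd is oxidized (anode), so E°cell = E°(2H⁺/H₂) − E°(Cd²⁺/Cd).
E°(Cd²⁺/Cd) = E°(cathode) − E°cell = +0.00 − (+0.40) = −0.40 V.

−0.40 V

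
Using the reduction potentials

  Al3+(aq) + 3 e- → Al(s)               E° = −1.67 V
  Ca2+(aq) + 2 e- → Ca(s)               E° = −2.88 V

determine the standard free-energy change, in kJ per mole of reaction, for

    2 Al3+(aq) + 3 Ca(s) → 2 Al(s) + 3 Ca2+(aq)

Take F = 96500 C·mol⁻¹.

In the reaction as written Al3+(aq) is reduced, so the Al³⁺/Al couple is the cathode and Ca²⁺/Ca is the anode.
E°cell = −1.67 − (−2.88) = +1.21 V; balancing electrons gives n = 6.
ΔG° = −nFE°cell = −(6)(96500)(+1.21) J/mol = −701 kJ/mol.

−701 kJ/mol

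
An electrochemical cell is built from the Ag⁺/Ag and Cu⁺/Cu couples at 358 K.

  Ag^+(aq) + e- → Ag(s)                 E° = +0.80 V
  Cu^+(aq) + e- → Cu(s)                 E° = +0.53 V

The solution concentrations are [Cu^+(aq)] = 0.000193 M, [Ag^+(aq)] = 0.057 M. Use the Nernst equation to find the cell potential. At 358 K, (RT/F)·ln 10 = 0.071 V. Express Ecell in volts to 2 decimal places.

+0.45 V

Since E°(Ag⁺/Ag) > E°(Cu⁺/Cu), Ag⁺/Ag serves as the cathode.
The standard potential is +0.80 − (+0.53) = +0.27 V and the balanced reaction transfers n = 1 electron.
For the overall reaction Ag^+(aq) + Cu(s) → Ag(s) + Cu^+(aq), Q = [Cu^+(aq)] / [Ag^+(aq)] = 0.00339, giving log Q = −2.470.
E = E° − (0.071/n)·log Q = +0.27 − (0.071/1)(−2.470) = +0.45 V.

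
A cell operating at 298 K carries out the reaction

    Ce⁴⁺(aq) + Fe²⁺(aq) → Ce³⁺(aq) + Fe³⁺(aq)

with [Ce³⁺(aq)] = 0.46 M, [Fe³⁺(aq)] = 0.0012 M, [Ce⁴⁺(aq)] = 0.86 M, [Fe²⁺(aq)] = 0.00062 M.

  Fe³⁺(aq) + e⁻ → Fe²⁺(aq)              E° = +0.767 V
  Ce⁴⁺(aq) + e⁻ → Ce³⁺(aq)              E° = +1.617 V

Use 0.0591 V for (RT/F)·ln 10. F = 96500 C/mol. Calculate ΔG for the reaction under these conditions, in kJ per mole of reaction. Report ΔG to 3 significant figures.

−81.9 kJ/mol

E°cell = +1.617 − (+0.767) = +0.850 V; the balanced reaction transfers n = 1 electron.
Q = ([Ce³⁺(aq)]·[Fe³⁺(aq)]) / ([Ce⁴⁺(aq)]·[Fe²⁺(aq)]) = 1.04, so log Q = 0.015 and E = +0.850 − (0.0591/1)(0.015) = +0.8491 V.
Then ΔG = −nFE = −1 × 96500 × +0.8491 J/mol = −81.9 kJ/mol.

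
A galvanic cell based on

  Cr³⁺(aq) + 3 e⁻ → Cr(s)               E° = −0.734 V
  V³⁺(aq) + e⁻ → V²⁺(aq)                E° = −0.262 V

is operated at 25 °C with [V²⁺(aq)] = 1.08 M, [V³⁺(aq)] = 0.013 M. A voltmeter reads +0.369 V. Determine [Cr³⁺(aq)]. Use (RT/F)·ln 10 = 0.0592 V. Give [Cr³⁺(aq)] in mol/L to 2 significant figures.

The V³⁺/V²⁺ couple has the larger reduction potential, so it is the cathode: E°cell = −0.262 − (−0.734) = +0.472 V and n = 3.
Since E = E° − (0.0592/n)·log Q, log Q = n(E° − E)/0.0592 = 5.220.
Balancing electrons gives 3 V³⁺(aq) + Cr(s) → 3 V²⁺(aq) + Cr³⁺(aq); thus Q = ([V²⁺(aq)]^3·[Cr³⁺(aq)]) / [V³⁺(aq)]^3.
Solving for the unknown gives log [Cr³⁺(aq)] = −0.538, so [Cr³⁺(aq)] ≈ 0.29 M.

0.29 M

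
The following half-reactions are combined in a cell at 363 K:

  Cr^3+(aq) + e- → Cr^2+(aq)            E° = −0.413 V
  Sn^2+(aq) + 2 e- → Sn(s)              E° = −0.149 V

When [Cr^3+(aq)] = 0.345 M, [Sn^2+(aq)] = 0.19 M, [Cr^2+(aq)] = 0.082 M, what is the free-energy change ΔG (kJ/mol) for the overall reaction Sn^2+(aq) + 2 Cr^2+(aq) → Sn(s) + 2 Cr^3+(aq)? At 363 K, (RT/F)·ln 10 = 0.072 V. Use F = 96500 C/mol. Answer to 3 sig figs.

−37.3 kJ/mol

With Sn²⁺/Sn reduced at the cathode, E°cell = −0.149 − (−0.413) = +0.264 V and n = 2.
The reaction quotient is [Cr^3+(aq)]^2 / ([Sn^2+(aq)]·[Cr^2+(aq)]^2) = 93.2; by Nernst, E = +0.264 − (0.072/2)(1.969) = +0.1931 V.
Then ΔG = −nFE = −2 × 96500 × +0.1931 J/mol = −37.3 kJ/mol.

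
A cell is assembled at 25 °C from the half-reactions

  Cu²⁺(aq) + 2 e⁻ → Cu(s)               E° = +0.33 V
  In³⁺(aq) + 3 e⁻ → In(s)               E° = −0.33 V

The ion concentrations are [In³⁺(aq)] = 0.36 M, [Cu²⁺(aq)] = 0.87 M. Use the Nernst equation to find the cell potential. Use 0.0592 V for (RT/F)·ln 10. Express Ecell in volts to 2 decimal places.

The Cu²⁺/Cu couple has the more positive E°, so it is the cathode; In³⁺/In is the anode.
The standard potential is +0.33 − (−0.33) = +0.66 V and the balanced reaction transfers n = 6 electrons.
For the overall reaction 3 Cu²⁺(aq) + 2 In(s) → 3 Cu(s) + 2 In³⁺(aq), Q = [In³⁺(aq)]^2 / [Cu²⁺(aq)]^3 = 0.197, giving log Q = −0.706.
E = E° − (0.0592/n)·log Q = +0.66 − (0.0592/6)(−0.706) = +0.67 V.

+0.67 V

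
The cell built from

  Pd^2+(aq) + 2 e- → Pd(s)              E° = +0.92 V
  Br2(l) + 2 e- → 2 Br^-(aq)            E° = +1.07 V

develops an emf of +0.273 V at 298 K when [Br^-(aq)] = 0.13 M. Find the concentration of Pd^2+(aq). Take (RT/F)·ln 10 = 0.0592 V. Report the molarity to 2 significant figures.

0.0041 M

With Br₂/Br⁻ at the cathode and Pd²⁺/Pd at the anode, E°cell = +1.07 − (+0.92) = +0.15 V (n = 2).
Rearranging E = E° − (0.0592/n)·log Q gives log Q = 2(+0.15 − (+0.273))/0.0592 = −4.155.
For Br2(l) + Pd(s) → 2 Br^-(aq) + Pd^2+(aq), the reaction quotient is Q = [Br^-(aq)]^2·[Pd^2+(aq)].
Isolating [Pd^2+(aq)] in Q = 10^{−4.155} yields log [Pd^2+(aq)] = −2.383, i.e. 0.0041 M.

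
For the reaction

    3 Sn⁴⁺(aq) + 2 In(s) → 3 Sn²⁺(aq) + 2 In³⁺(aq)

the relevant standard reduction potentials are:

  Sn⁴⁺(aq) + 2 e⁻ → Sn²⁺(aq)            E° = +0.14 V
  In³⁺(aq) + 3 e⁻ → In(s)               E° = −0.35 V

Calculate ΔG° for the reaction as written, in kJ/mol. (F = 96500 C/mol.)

−284 kJ/mol

In the reaction as written Sn⁴⁺(aq) is reduced, so the Sn⁴⁺/Sn²⁺ couple is the cathode and In³⁺/In is the anode.
E°cell = +0.14 − (−0.35) = +0.49 V; balancing electrons gives n = 6.
ΔG° = −nFE°cell = −(6)(96500)(+0.49) J/mol = −284 kJ/mol.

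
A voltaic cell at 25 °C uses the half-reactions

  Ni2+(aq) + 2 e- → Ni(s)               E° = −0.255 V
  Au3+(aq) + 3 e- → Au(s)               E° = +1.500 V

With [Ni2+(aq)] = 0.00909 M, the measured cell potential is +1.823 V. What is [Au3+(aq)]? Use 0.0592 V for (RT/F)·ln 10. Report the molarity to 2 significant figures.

2.4 M

The Au³⁺/Au couple has the larger reduction potential, so it is the cathode: E°cell = +1.500 − (−0.255) = +1.755 V and n = 6.
Rearranging E = E° − (0.0592/n)·log Q gives log Q = 6(+1.755 − (+1.823))/0.0592 = −6.892.
The balanced reaction is 2 Au3+(aq) + 3 Ni(s) → 2 Au(s) + 3 Ni2+(aq), so Q = [Ni2+(aq)]^3 / [Au3+(aq)]^2.
Isolating [Au3+(aq)] in Q = 10^{−6.892} yields log [Au3+(aq)] = 0.384, i.e. 2.4 M.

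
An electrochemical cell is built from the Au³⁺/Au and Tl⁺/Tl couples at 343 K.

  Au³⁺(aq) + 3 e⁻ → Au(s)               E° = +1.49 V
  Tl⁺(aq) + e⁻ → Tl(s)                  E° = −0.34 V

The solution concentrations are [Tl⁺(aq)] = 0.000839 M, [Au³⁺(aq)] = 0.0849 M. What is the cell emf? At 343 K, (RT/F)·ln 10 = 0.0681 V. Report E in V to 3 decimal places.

Since E°(Au³⁺/Au) > E°(Tl⁺/Tl), Au³⁺/Au serves as the cathode.
E°cell = E°cat − E°an = +1.49 − (−0.34) = +1.83 V; n = 3.
The balanced reaction is Au³⁺(aq) + 3 Tl(s) → Au(s) + 3 Tl⁺(aq), so Q = [Tl⁺(aq)]^3 / [Au³⁺(aq)] = 6.96×10^−9 and log Q = −8.158.
Applying E = E° − (RT ln10/nF)·log Q gives +1.83 − (0.0681/3)(−8.158) = +2.015 V.

+2.015 V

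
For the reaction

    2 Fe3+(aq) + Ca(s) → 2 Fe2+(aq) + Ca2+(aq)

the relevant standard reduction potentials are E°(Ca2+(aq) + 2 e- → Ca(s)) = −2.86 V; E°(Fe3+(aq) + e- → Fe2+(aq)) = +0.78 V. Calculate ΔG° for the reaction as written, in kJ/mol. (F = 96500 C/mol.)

−703 kJ/mol

In the reaction as written Fe3+(aq) is reduced, so the Fe³⁺/Fe²⁺ couple is the cathode and Ca²⁺/Ca is the anode.
E°cell = +0.78 − (−2.86) = +3.64 V; balancing electrons gives n = 2.
ΔG° = −nFE°cell = −(2)(96500)(+3.64) J/mol = −703 kJ/mol.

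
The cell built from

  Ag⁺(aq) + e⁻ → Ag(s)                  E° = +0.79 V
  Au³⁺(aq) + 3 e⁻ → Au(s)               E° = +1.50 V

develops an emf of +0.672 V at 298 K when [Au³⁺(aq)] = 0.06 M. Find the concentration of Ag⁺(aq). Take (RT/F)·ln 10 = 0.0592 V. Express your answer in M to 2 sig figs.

The Au³⁺/Au couple has the larger reduction potential, so it is the cathode: E°cell = +1.50 − (+0.79) = +0.71 V and n = 3.
Since E = E° − (0.0592/n)·log Q, log Q = n(E° − E)/0.0592 = 1.926.
The balanced reaction is Au³⁺(aq) + 3 Ag(s) → Au(s) + 3 Ag⁺(aq), so Q = [Ag⁺(aq)]^3 / [Au³⁺(aq)].
Isolating [Ag⁺(aq)] in Q = 10^{1.926} yields log [Ag⁺(aq)] = 0.235, i.e. 1.7 M.

1.7 M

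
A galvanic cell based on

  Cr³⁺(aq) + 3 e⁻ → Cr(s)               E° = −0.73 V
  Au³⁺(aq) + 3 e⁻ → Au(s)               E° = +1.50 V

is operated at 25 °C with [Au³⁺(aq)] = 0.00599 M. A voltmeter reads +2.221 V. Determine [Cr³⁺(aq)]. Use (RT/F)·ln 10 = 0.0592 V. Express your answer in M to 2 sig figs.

0.017 M

The Au³⁺/Au couple has the larger reduction potential, so it is the cathode: E°cell = +1.50 − (−0.73) = +2.23 V and n = 3.
Since E = E° − (0.0592/n)·log Q, log Q = n(E° − E)/0.0592 = 0.456.
For Au³⁺(aq) + Cr(s) → Au(s) + Cr³⁺(aq), the reaction quotient is Q = [Cr³⁺(aq)] / [Au³⁺(aq)].
Solving for the unknown gives log [Cr³⁺(aq)] = −1.767, so [Cr³⁺(aq)] ≈ 0.017 M.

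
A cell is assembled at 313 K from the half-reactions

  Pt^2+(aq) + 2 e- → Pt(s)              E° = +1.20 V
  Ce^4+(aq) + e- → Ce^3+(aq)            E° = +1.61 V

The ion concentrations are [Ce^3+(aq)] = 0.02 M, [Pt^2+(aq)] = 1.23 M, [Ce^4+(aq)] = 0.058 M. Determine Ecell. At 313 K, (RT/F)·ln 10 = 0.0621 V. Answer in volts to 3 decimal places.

Since E°(Ce⁴⁺/Ce³⁺) > E°(Pt²⁺/Pt), Ce⁴⁺/Ce³⁺ serves as the cathode.
The standard potential is +1.61 − (+1.20) = +0.41 V and the balanced reaction transfers n = 2 electrons.
Balancing gives 2 Ce^4+(aq) + Pt(s) → 2 Ce^3+(aq) + Pt^2+(aq); hence Q = ([Ce^3+(aq)]^2·[Pt^2+(aq)]) / [Ce^4+(aq)]^2 = 0.146 (log Q = −0.835).
By the Nernst equation, E = +0.41 − (0.0621/2)·(−0.835) = +0.436 V.

+0.436 V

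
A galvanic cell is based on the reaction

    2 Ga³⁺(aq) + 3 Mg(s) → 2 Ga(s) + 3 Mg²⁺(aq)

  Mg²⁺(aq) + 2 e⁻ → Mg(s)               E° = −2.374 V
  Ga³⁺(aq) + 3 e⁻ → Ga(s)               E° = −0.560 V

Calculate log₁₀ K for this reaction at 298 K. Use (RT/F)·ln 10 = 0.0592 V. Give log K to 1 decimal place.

The Ga³⁺/Ga couple is reduced (cathode); E°cell = −0.560 − (−2.374) = +1.814 V with n = 6.
At equilibrium E = 0, so log K = nE°cell / 0.0592 = (6)(+1.814) / 0.0592 = 183.9.

log K = 183.9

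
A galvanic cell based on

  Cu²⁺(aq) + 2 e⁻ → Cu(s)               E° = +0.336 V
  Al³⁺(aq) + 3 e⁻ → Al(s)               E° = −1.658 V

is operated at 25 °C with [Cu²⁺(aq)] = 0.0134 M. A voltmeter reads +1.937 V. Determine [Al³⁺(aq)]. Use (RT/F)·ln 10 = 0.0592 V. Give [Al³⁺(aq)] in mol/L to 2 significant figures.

Cu²⁺/Cu is the cathode (higher E°); E°cell = +0.336 − (−1.658) = +1.994 V with n = 6.
Rearranging E = E° − (0.0592/n)·log Q gives log Q = 6(+1.994 − (+1.937))/0.0592 = 5.777.
The balanced reaction is 3 Cu²⁺(aq) + 2 Al(s) → 3 Cu(s) + 2 Al³⁺(aq), so Q = [Al³⁺(aq)]^2 / [Cu²⁺(aq)]^3.
Solving for the unknown gives log [Al³⁺(aq)] = 0.079, so [Al³⁺(aq)] ≈ 1.2 M.

1.2 M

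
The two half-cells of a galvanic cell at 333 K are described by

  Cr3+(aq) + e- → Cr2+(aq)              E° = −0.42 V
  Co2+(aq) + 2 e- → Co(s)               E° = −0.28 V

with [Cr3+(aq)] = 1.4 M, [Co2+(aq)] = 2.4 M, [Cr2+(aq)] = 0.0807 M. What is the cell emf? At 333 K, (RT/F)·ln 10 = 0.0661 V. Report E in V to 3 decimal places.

+0.071 V

Co²⁺/Co is reduced (cathode, E° = −0.28 V) and Cr³⁺/Cr²⁺ is oxidized (anode).
E°cell = E°cat − E°an = −0.28 − (−0.42) = +0.14 V; n = 2.
Balancing gives Co2+(aq) + 2 Cr2+(aq) → Co(s) + 2 Cr3+(aq); hence Q = [Cr3+(aq)]^2 / ([Co2+(aq)]·[Cr2+(aq)]^2) = 125 (log Q = 2.098).
Applying E = E° − (RT ln10/nF)·log Q gives +0.14 − (0.0661/2)(2.098) = +0.071 V.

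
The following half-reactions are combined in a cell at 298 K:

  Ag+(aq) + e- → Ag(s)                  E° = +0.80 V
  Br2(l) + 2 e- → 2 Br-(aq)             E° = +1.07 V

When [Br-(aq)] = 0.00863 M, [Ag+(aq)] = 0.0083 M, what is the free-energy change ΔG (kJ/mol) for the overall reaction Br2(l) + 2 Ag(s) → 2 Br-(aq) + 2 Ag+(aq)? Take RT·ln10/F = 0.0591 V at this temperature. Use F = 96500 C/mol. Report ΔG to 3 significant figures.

−99.4 kJ/mol

With Br₂/Br⁻ reduced at the cathode, E°cell = +1.07 − (+0.80) = +0.27 V and n = 2.
Q = [Br-(aq)]^2·[Ag+(aq)]^2 = 5.13×10^−9, so log Q = −8.290 and E = +0.27 − (0.0591/2)(−8.290) = +0.5150 V.
ΔG = −nFE = −(2)(96500)(+0.5150) J/mol = −99.4 kJ/mol.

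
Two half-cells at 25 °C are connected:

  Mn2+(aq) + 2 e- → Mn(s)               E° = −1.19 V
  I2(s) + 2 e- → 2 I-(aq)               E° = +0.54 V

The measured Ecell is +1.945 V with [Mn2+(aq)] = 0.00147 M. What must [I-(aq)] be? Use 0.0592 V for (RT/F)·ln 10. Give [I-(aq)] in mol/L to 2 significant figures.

0.0061 M

I₂/I⁻ is the cathode (higher E°); E°cell = +0.54 − (−1.19) = +1.73 V with n = 2.
Rearranging E = E° − (0.0592/n)·log Q gives log Q = 2(+1.73 − (+1.945))/0.0592 = −7.264.
For I2(s) + Mn(s) → 2 I-(aq) + Mn2+(aq), the reaction quotient is Q = [I-(aq)]^2·[Mn2+(aq)].
Substituting the known concentrations and solving, log [I-(aq)] = −2.216 and [I-(aq)] = 0.0061 M.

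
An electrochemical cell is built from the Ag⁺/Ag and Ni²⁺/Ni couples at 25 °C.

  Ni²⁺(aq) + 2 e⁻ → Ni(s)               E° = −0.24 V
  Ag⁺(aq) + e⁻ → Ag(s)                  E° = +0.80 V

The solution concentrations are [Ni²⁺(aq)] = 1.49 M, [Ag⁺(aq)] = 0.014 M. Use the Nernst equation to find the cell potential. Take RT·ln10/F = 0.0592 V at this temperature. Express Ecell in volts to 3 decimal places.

Since E°(Ag⁺/Ag) > E°(Ni²⁺/Ni), Ag⁺/Ag serves as the cathode.
E°cell = +0.80 − (−0.24) = +1.04 V, with n = 2 electrons transferred.
The balanced reaction is 2 Ag⁺(aq) + Ni(s) → 2 Ag(s) + Ni²⁺(aq), so Q = [Ni²⁺(aq)] / [Ag⁺(aq)]^2 = 7.6×10^3 and log Q = 3.881.
E = E° − (0.0592/n)·log Q = +1.04 − (0.0592/2)(3.881) = +0.925 V.

+0.925 V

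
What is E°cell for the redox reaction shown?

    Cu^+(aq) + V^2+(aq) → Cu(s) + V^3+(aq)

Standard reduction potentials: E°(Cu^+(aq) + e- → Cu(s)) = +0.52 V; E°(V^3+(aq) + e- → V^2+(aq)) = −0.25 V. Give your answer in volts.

In the reaction as written, Cu^+(aq) is reduced (cathode) and V^3+(aq) is produced by oxidation at the anode.
E°cell = E°(cathode) − E°(anode) = +0.52 − (−0.25) = +0.77 V.

+0.77 V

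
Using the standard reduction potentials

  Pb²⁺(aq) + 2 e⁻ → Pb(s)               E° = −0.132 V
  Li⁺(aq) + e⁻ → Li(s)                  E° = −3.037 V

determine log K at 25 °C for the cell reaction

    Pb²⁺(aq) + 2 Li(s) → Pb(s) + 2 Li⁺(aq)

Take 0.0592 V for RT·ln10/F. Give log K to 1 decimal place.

The Pb²⁺/Pb couple is reduced (cathode); E°cell = −0.132 − (−3.037) = +2.905 V with n = 2.
At equilibrium E = 0, so log K = nE°cell / 0.0592 = (2)(+2.905) / 0.0592 = 98.1.

log K = 98.1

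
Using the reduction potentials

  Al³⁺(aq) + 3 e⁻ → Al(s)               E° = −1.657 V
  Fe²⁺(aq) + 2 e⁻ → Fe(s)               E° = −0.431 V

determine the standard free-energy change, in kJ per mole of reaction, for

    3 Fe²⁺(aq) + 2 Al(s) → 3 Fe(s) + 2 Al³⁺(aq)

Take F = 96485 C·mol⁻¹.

In the reaction as written Fe²⁺(aq) is reduced, so the Fe²⁺/Fe couple is the cathode and Al³⁺/Al is the anode.
E°cell = −0.431 − (−1.657) = +1.226 V; balancing electrons gives n = 6.
ΔG° = −nFE°cell = −(6)(96485)(+1.226) J/mol = −710 kJ/mol.

−710 kJ/mol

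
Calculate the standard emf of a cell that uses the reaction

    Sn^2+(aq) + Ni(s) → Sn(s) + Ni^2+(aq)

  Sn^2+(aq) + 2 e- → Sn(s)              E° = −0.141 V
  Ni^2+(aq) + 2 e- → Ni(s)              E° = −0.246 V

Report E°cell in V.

+0.105 V

Sn^2+(aq) gains electrons, so the Sn²⁺/Sn couple is the cathode; the Ni²⁺/Ni couple is the anode.
E°cell = E°(cathode) − E°(anode) = −0.141 − (−0.246) = +0.105 V.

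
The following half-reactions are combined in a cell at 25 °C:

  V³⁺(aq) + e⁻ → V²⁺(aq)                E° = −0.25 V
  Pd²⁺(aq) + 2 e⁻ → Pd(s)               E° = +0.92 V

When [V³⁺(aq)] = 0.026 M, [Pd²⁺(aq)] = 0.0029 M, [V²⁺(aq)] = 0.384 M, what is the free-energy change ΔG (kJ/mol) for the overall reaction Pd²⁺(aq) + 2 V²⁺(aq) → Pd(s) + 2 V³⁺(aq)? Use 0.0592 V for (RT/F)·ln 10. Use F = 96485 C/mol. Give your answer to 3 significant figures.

The standard cell potential is +0.92 − (−0.25) = +1.17 V, with n = 2 electrons in the balanced equation.
Q = [V³⁺(aq)]^2 / ([Pd²⁺(aq)]·[V²⁺(aq)]^2) = 1.58, so log Q = 0.199 and E = +1.17 − (0.0592/2)(0.199) = +1.1641 V.
Then ΔG = −nFE = −2 × 96485 × +1.1641 J/mol = −225 kJ/mol.

−225 kJ/mol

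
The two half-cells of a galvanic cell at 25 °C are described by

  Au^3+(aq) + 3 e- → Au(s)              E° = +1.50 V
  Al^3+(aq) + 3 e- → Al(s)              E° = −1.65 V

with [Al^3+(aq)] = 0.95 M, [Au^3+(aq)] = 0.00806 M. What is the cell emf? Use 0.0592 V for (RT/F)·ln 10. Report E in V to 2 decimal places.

+3.11 V

Au³⁺/Au is reduced (cathode, E° = +1.50 V) and Al³⁺/Al is oxidized (anode).
E°cell = E°cat − E°an = +1.50 − (−1.65) = +3.15 V; n = 3.
For the overall reaction Au^3+(aq) + Al(s) → Au(s) + Al^3+(aq), Q = [Al^3+(aq)] / [Au^3+(aq)] = 118, giving log Q = 2.071.
By the Nernst equation, E = +3.15 − (0.0592/3)·(2.071) = +3.11 V.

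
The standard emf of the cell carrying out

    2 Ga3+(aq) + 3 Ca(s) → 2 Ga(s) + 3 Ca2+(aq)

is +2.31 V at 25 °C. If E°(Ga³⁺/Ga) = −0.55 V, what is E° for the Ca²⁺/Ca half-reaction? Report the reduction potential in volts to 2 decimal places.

−2.86 V

In the reaction as written the Ga³⁺/Ga couple is reduced (cathode) and Ca²⁺/Ca is oxidized (anode), so E°cell = E°(Ga³⁺/Ga) − E°(Ca²⁺/Ca).
E°(Ca²⁺/Ca) = E°(cathode) − E°cell = −0.55 − (+2.31) = −2.86 V.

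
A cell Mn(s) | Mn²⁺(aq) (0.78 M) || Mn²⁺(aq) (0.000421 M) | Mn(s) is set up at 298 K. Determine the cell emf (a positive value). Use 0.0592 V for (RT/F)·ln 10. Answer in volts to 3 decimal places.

For a concentration cell E°cell = 0, since both electrodes use the same couple.
The compartment with the higher Mn²⁺(aq) concentration (0.78 M) acts as the cathode; ions are reduced there and produced at the dilute (0.000421 M) anode.
With n = 2, Ecell = −(0.0592/2)·log([dilute]/[conc]) = −(0.0592/2)·log(0.000421/0.78) = +0.097 V.

0.097 V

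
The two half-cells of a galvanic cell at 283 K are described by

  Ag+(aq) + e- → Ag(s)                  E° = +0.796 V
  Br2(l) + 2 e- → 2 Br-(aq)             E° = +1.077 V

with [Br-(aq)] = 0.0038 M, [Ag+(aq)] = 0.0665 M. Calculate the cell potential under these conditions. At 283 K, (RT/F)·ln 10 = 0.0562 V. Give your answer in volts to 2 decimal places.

+0.48 V

Br₂/Br⁻ is reduced (cathode, E° = +1.077 V) and Ag⁺/Ag is oxidized (anode).
E°cell = E°cat − E°an = +1.077 − (+0.796) = +0.281 V; n = 2.
The balanced reaction is Br2(l) + 2 Ag(s) → 2 Br-(aq) + 2 Ag+(aq), so Q = [Br-(aq)]^2·[Ag+(aq)]^2 = 6.39×10^−8 and log Q = −7.195.
By the Nernst equation, E = +0.281 − (0.0562/2)·(−7.195) = +0.48 V.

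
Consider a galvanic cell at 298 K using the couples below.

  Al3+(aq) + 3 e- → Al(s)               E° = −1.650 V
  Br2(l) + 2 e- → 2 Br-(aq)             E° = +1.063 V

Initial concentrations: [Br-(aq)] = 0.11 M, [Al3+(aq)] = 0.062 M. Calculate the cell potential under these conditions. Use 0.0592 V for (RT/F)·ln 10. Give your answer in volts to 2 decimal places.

+2.79 V

Since E°(Br₂/Br⁻) > E°(Al³⁺/Al), Br₂/Br⁻ serves as the cathode.
E°cell = +1.063 − (−1.650) = +2.713 V, with n = 6 electrons transferred.
For the overall reaction 3 Br2(l) + 2 Al(s) → 6 Br-(aq) + 2 Al3+(aq), Q = [Br-(aq)]^6·[Al3+(aq)]^2 = 6.81×10^−9, giving log Q = −8.167.
Applying E = E° − (RT ln10/nF)·log Q gives +2.713 − (0.0592/6)(−8.167) = +2.79 V.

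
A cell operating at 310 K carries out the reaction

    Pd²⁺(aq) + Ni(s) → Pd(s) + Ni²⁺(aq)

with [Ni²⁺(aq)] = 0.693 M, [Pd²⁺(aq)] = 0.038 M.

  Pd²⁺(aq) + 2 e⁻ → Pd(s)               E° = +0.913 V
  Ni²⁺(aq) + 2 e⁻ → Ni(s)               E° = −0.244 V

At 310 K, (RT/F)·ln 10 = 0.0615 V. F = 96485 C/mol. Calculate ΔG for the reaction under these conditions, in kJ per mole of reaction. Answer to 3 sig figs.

−216 kJ/mol

E°cell = +0.913 − (−0.244) = +1.157 V; the balanced reaction transfers n = 2 electrons.
The reaction quotient is [Ni²⁺(aq)] / [Pd²⁺(aq)] = 18.2; by Nernst, E = +1.157 − (0.0615/2)(1.261) = +1.1182 V.
Finally ΔG = −nFE = −(2)(96485 C/mol)(+1.1182 V) = −216 kJ/mol.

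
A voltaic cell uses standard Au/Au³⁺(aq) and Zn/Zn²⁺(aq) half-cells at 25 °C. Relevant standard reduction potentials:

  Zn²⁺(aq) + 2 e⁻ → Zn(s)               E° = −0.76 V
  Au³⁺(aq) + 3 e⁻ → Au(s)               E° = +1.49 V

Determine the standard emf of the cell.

+2.25 V

Of the two couples in this cell, the one with the more positive reduction potential is reduced at the cathode: here that is Au³⁺/Au (+1.49 V); Zn²⁺/Zn (−0.76 V) is the anode.
E°cell = E°(cathode) − E°(anode) = +1.49 − (−0.76) = +2.25 V.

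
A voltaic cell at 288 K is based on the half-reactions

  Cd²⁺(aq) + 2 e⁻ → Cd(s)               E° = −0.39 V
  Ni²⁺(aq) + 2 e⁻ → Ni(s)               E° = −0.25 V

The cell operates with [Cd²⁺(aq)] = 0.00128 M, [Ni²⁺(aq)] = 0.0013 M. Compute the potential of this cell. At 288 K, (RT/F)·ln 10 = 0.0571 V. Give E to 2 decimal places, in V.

+0.14 V

Since E°(Ni²⁺/Ni) > E°(Cd²⁺/Cd), Ni²⁺/Ni serves as the cathode.
E°cell = −0.25 − (−0.39) = +0.14 V, with n = 2 electrons transferred.
The balanced reaction is Ni²⁺(aq) + Cd(s) → Ni(s) + Cd²⁺(aq), so Q = [Cd²⁺(aq)] / [Ni²⁺(aq)] = 0.985 and log Q = −0.007.
By the Nernst equation, E = +0.14 − (0.0571/2)·(−0.007) = +0.14 V.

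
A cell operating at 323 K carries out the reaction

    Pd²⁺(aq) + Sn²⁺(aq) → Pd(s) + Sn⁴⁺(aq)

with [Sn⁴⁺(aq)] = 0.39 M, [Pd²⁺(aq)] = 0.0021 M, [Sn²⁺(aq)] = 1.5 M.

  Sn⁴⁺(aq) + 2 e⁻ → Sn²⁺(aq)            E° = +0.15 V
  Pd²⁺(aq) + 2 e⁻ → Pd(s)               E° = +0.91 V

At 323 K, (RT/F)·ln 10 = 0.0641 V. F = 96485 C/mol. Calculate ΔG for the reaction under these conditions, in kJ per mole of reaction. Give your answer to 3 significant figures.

The standard cell potential is +0.91 − (+0.15) = +0.76 V, with n = 2 electrons in the balanced equation.
Q = [Sn⁴⁺(aq)] / ([Pd²⁺(aq)]·[Sn²⁺(aq)]) = 124, so log Q = 2.093 and E = +0.76 − (0.0641/2)(2.093) = +0.6929 V.
Finally ΔG = −nFE = −(2)(96485 C/mol)(+0.6929 V) = −134 kJ/mol.

−134 kJ/mol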